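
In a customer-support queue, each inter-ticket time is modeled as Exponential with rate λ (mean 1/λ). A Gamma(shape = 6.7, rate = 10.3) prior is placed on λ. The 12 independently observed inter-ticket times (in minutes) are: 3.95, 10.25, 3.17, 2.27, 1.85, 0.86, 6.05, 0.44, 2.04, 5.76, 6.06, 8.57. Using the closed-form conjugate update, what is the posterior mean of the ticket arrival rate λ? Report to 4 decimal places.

0.3037

With a Gamma(shape α, rate β) prior on the exponential rate λ, the posterior after n observations with total T = Σxᵢ is Gamma(α+n, β+T).
Sum of observations T = 51.27 minutes; n = 12.
Posterior: Gamma(6.7+12, 10.3+51.27) = Gamma(18.7, 61.57).
Posterior mean of λ = α/β = 18.7/61.57 = 0.3037.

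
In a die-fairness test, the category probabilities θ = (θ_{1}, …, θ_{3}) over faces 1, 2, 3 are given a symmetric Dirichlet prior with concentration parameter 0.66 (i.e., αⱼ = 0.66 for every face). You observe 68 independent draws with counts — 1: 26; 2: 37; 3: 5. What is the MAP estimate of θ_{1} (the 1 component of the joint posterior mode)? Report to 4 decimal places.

0.3831

The Dirichlet prior is conjugate to the Multinomial likelihood: each posterior αⱼ = prior αⱼ + observed count nⱼ.
Posterior concentration: (26.66, 37.66, 5.66), total = 69.98.
Joint mode component: (α_{1}−1)/(Σα−K) = 25.66/66.98 = 0.3831.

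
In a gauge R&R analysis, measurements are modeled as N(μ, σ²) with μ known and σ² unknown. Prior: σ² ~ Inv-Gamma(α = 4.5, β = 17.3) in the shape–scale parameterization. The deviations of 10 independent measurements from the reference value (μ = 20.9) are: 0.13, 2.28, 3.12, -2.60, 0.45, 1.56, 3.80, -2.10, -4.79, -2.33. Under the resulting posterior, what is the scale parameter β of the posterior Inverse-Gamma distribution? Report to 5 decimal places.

53.08440

With known mean μ and an Inverse-Gamma(α, β) prior on σ², the Normal likelihood is conjugate: posterior is Inv-Gamma(α + n/2, β + Σ(xᵢ−μ)²/2).
Σ(xᵢ−μ)² = (0.13)² + (2.28)² + (3.12)² + (-2.60)² + (0.45)² + (1.56)² + (3.80)² + (-2.10)² + (-4.79)² + (-2.33)² = 71.5688.
Posterior: Inv-Gamma(4.5 + 10/2, 17.3 + 71.5688/2) = Inv-Gamma(9.50, 53.08440).
Posterior β = 53.08440.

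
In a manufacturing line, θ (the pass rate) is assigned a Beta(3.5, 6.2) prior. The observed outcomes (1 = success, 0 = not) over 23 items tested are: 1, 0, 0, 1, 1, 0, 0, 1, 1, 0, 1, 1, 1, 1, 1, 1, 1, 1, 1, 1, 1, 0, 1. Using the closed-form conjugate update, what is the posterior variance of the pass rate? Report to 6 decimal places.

The Beta prior is conjugate to a Binomial/Bernoulli likelihood; the update adds successes to α and failures to β.
Posterior: Beta(α+k, β+n−k) = Beta(3.5+17, 6.2+6) = Beta(20.5, 12.2).
Var = αβ/((α+β)²(α+β+1)) = 20.5·12.2/(32.7²·33.7) = 0.006940.

0.006940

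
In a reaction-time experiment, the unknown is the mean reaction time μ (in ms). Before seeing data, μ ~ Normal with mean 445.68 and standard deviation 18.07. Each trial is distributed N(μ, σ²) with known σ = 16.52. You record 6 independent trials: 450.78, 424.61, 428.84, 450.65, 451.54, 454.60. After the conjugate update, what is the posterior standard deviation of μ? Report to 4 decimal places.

6.3185

For Normal data with known variance σ², a Normal(μ₀, σ₀²) prior on μ is conjugate. Posterior precision = 1/σ₀² + n/σ²; posterior mean is the precision-weighted average of μ₀ and x̄.
σ₀² = 18.07² = 326.5249, σ² = 16.52² = 272.9104; σ² + n·σ₀² = 272.9104 + 6·326.5249 = 2232.0598.
Posterior precision = 1/σ₀² + n/σ² = 1/326.5249 + 6/272.9104 = (σ² + n·σ₀²)/(σ₀²σ²) = 2232.0598/(326.5249·272.9104); posterior variance σₙ² = σ₀²σ²/(σ² + n·σ₀²) = 326.5249·272.9104/2232.0598 = 39.923680.
Posterior SD = √σₙ² = √(326.5249·272.9104/2232.0598) = 6.3185.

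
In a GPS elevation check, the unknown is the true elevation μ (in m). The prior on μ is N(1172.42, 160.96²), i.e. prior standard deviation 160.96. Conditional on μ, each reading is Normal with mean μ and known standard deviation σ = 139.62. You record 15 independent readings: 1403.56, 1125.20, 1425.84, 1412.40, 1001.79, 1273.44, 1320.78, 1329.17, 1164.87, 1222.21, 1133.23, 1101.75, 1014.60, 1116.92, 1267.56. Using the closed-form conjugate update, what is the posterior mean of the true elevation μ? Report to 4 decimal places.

1218.5729

For Normal data with known variance σ², a Normal(μ₀, σ₀²) prior on μ is conjugate. Posterior precision = 1/σ₀² + n/σ²; posterior mean is the precision-weighted average of μ₀ and x̄.
Σxᵢ = 1403.56 + 1125.20 + 1425.84 + 1412.40 + 1001.79 + 1273.44 + 1320.78 + 1329.17 + 1164.87 + 1222.21 + 1133.23 + 1101.75 + 1014.60 + 1116.92 + 1267.56 = 18313.32, so n·x̄ = 18313.32.
σ₀² = 160.96² = 25908.1216, σ² = 139.62² = 19493.7444; σ² + n·σ₀² = 19493.7444 + 15·25908.1216 = 408115.5684.
Posterior mean = (μ₀/σ₀² + n·x̄/σ²)/(1/σ₀² + n/σ²) = (σ²·μ₀ + σ₀²·n·x̄)/(σ² + n·σ₀²) = (19493.7444·1172.42 + 25908.1216·18313.32)/408115.5684 = 497318577.26916/408115.5684 = 1218.5729.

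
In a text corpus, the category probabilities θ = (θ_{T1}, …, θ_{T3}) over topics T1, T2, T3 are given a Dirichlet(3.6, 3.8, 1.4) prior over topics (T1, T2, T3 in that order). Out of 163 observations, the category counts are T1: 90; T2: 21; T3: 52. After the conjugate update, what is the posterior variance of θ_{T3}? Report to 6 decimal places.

The Dirichlet prior is conjugate to the Multinomial likelihood: each posterior αⱼ = prior αⱼ + observed count nⱼ.
Posterior concentration: (93.6, 24.8, 53.4), total = 171.8.
Var[θ_j] = α_j(Σα−α_j)/((Σα)²(Σα+1)) = 53.4·118.4/(171.8²·172.8) = 0.001240.

0.001240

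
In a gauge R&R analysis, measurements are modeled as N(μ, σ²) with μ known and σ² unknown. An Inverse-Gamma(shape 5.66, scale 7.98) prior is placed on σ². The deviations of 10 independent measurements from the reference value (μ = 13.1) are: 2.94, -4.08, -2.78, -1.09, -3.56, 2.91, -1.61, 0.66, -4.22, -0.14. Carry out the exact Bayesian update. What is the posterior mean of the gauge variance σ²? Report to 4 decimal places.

With known mean μ and an Inverse-Gamma(α, β) prior on σ², the Normal likelihood is conjugate: posterior is Inv-Gamma(α + n/2, β + Σ(xᵢ−μ)²/2).
Σ(xᵢ−μ)² = (2.94)² + (-4.08)² + (-2.78)² + (-1.09)² + (-3.56)² + (2.91)² + (-1.61)² + (0.66)² + (-4.22)² + (-0.14)² = 76.2039.
Posterior: Inv-Gamma(5.66 + 10/2, 7.98 + 76.2039/2) = Inv-Gamma(10.66, 46.08195).
E[σ²|data] = β/(α−1) = 46.08195/9.66 = 4.7704.

4.7704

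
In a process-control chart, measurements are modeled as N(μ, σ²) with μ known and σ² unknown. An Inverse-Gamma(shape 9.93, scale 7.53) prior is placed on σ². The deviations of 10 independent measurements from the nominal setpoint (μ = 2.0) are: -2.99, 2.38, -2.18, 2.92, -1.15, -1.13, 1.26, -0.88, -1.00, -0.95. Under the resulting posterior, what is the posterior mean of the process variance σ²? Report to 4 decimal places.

1.7878

With known mean μ and an Inverse-Gamma(α, β) prior on σ², the Normal likelihood is conjugate: posterior is Inv-Gamma(α + n/2, β + Σ(xᵢ−μ)²/2).
Σ(xᵢ−μ)² = (-2.99)² + (2.38)² + (-2.18)² + (2.92)² + (-1.15)² + (-1.13)² + (1.26)² + (-0.88)² + (-1.00)² + (-0.95)² = 34.7472.
Posterior: Inv-Gamma(9.93 + 10/2, 7.53 + 34.7472/2) = Inv-Gamma(14.93, 24.90360).
E[σ²|data] = β/(α−1) = 24.90360/13.93 = 1.7878.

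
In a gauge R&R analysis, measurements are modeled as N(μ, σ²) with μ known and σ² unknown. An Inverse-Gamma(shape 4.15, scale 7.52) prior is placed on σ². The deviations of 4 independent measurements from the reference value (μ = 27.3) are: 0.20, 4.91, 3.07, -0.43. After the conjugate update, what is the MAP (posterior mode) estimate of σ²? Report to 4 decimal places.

3.4124

With known mean μ and an Inverse-Gamma(α, β) prior on σ², the Normal likelihood is conjugate: posterior is Inv-Gamma(α + n/2, β + Σ(xᵢ−μ)²/2).
Σ(xᵢ−μ)² = (0.20)² + (4.91)² + (3.07)² + (-0.43)² = 33.7579.
Posterior: Inv-Gamma(4.15 + 4/2, 7.52 + 33.7579/2) = Inv-Gamma(6.15, 24.39895).
Mode = β/(α+1) = 24.39895/7.15 = 3.4124.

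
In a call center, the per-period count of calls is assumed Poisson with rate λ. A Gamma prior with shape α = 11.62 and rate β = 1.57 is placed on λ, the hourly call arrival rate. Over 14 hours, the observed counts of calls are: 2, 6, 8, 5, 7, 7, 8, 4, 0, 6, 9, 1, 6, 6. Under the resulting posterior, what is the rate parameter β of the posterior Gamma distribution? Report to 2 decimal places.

With a Gamma(shape α, rate β) prior, the Poisson likelihood is conjugate: the posterior is Gamma(α + ΣXᵢ, β + n).
Sum of counts S = 75 over n = 14 hours.
Posterior: Gamma(α+S, β+n) = Gamma(11.62+75, 1.57+14) = Gamma(86.62, 15.57).
Posterior β = 15.57.

15.57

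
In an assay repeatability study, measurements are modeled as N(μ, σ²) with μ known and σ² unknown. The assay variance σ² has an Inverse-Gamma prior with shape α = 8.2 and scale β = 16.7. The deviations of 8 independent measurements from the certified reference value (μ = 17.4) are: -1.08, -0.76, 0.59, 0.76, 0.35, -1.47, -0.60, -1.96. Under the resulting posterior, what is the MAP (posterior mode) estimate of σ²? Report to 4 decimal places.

1.6119

With known mean μ and an Inverse-Gamma(α, β) prior on σ², the Normal likelihood is conjugate: posterior is Inv-Gamma(α + n/2, β + Σ(xᵢ−μ)²/2).
Σ(xᵢ−μ)² = (-1.08)² + (-0.76)² + (0.59)² + (0.76)² + (0.35)² + (-1.47)² + (-0.60)² + (-1.96)² = 9.1547.
Posterior: Inv-Gamma(8.2 + 8/2, 16.7 + 9.1547/2) = Inv-Gamma(12.20, 21.27735).
Mode = β/(α+1) = 21.27735/13.20 = 1.6119.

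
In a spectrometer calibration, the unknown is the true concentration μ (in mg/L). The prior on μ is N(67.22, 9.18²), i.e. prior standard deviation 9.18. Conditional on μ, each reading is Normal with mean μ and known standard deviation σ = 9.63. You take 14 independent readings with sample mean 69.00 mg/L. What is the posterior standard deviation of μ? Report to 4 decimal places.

For Normal data with known variance σ², a Normal(μ₀, σ₀²) prior on μ is conjugate. Posterior precision = 1/σ₀² + n/σ²; posterior mean is the precision-weighted average of μ₀ and x̄.
σ₀² = 9.18² = 84.2724, σ² = 9.63² = 92.7369; σ² + n·σ₀² = 92.7369 + 14·84.2724 = 1272.5505.
Posterior precision = 1/σ₀² + n/σ² = 1/84.2724 + 14/92.7369 = (σ² + n·σ₀²)/(σ₀²σ²) = 1272.5505/(84.2724·92.7369); posterior variance σₙ² = σ₀²σ²/(σ² + n·σ₀²) = 84.2724·92.7369/1272.5505 = 6.141337.
Posterior SD = √σₙ² = √(84.2724·92.7369/1272.5505) = 2.4782.

2.4782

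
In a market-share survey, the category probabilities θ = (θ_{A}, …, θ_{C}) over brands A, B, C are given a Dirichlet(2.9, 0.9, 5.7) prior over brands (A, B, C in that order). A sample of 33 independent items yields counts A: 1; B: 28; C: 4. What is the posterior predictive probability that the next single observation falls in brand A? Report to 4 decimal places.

The Dirichlet prior is conjugate to the Multinomial likelihood: each posterior αⱼ = prior αⱼ + observed count nⱼ.
Posterior concentration: (3.9, 28.9, 9.7), total = 42.5.
P(next = A | data) = α_{A}/Σα = 0.0918.

0.0918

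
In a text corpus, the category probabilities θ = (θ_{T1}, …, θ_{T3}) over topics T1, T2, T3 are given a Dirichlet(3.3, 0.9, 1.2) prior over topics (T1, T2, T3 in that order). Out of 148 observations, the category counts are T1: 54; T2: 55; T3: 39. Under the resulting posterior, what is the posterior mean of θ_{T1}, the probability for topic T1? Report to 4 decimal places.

The Dirichlet prior is conjugate to the Multinomial likelihood: each posterior αⱼ = prior αⱼ + observed count nⱼ.
Posterior concentration: (57.3, 55.9, 40.2), total = 153.4.
E[θ_{T1}|data] = α_{T1}/Σα = 57.3/153.4 = 0.3735.

0.3735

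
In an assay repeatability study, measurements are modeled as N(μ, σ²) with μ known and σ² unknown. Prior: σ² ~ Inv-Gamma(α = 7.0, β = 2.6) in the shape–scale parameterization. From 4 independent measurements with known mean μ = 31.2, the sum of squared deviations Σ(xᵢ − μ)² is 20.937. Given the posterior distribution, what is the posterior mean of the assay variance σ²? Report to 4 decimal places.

1.6336

With known mean μ and an Inverse-Gamma(α, β) prior on σ², the Normal likelihood is conjugate: posterior is Inv-Gamma(α + n/2, β + Σ(xᵢ−μ)²/2).
Posterior: Inv-Gamma(7.0 + 4/2, 2.6 + 20.937/2) = Inv-Gamma(9.00, 13.0685).
E[σ²|data] = β/(α−1) = 13.0685/8.00 = 1.6336.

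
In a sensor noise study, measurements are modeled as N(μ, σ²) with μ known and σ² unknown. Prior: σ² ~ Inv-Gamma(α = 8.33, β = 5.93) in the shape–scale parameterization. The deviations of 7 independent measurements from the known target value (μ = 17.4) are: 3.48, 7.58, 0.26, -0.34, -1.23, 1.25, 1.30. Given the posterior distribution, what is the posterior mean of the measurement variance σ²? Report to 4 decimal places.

With known mean μ and an Inverse-Gamma(α, β) prior on σ², the Normal likelihood is conjugate: posterior is Inv-Gamma(α + n/2, β + Σ(xᵢ−μ)²/2).
Σ(xᵢ−μ)² = (3.48)² + (7.58)² + (0.26)² + (-0.34)² + (-1.23)² + (1.25)² + (1.30)² = 74.5154.
Posterior: Inv-Gamma(8.33 + 7/2, 5.93 + 74.5154/2) = Inv-Gamma(11.83, 43.18770).
E[σ²|data] = β/(α−1) = 43.18770/10.83 = 3.9878.

3.9878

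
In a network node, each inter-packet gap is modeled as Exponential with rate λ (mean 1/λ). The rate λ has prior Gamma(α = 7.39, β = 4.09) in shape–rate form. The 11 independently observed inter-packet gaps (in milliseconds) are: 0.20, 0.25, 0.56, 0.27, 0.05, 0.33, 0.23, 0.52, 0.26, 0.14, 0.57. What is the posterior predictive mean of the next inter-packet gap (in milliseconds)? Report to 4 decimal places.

0.4296

With a Gamma(shape α, rate β) prior on the exponential rate λ, the posterior after n observations with total T = Σxᵢ is Gamma(α+n, β+T).
Sum of observations T = 3.38 milliseconds; n = 11.
Posterior: Gamma(7.39+11, 4.09+3.38) = Gamma(18.39, 7.47).
The predictive distribution for the next observation is Lomax; its mean is β/(α−1) = 7.47/17.39 = 0.4296.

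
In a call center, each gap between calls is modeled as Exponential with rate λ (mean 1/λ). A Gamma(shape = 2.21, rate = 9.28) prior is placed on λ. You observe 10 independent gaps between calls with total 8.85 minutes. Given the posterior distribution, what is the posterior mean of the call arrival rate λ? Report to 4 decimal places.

0.6735

With a Gamma(shape α, rate β) prior on the exponential rate λ, the posterior after n observations with total T = Σxᵢ is Gamma(α+n, β+T).
Posterior: Gamma(2.21+10, 9.28+8.85) = Gamma(12.21, 18.13).
Posterior mean of λ = α/β = 12.21/18.13 = 0.6735.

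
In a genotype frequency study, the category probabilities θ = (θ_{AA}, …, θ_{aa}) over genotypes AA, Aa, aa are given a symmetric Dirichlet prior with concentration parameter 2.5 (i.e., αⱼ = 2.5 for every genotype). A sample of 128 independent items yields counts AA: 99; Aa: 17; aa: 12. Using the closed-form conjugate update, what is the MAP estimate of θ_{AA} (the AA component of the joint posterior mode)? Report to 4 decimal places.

0.7585

The Dirichlet prior is conjugate to the Multinomial likelihood: each posterior αⱼ = prior αⱼ + observed count nⱼ.
Posterior concentration: (101.5, 19.5, 14.5), total = 135.5.
Joint mode component: (α_{AA}−1)/(Σα−K) = 100.5/132.5 = 0.7585.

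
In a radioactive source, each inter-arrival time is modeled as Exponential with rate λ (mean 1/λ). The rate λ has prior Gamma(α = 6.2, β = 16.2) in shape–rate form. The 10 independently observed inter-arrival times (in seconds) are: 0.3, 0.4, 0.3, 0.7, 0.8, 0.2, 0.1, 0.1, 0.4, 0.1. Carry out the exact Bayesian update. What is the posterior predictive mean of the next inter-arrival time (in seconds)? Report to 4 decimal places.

1.2895

With a Gamma(shape α, rate β) prior on the exponential rate λ, the posterior after n observations with total T = Σxᵢ is Gamma(α+n, β+T).
Sum of observations T = 3.4 seconds; n = 10.
Posterior: Gamma(6.2+10, 16.2+3.4) = Gamma(16.2, 19.6).
The predictive distribution for the next observation is Lomax; its mean is β/(α−1) = 19.6/15.2 = 1.2895.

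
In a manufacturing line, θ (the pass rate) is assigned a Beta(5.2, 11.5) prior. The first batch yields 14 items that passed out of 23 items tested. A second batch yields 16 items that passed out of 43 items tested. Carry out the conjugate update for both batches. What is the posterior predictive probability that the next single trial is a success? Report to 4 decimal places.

The Beta prior is conjugate to a Binomial/Bernoulli likelihood; the update adds successes to α and failures to β.
After batch 1: Beta(5.2+14, 11.5+9) = Beta(19.2, 20.5).
After batch 2: Beta(19.2+16, 20.5+27) = Beta(35.2, 47.5).
For a single future Bernoulli trial, P(success | data) = α/(α+β) = 0.4256.

0.4256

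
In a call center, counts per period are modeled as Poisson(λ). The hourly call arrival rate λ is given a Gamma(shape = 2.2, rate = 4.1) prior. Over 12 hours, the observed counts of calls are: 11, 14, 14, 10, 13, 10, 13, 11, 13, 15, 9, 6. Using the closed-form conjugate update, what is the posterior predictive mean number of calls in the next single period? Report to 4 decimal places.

8.7702

With a Gamma(shape α, rate β) prior, the Poisson likelihood is conjugate: the posterior is Gamma(α + ΣXᵢ, β + n).
Sum of counts S = 139 over n = 12 hours.
Posterior: Gamma(α+S, β+n) = Gamma(2.2+139, 4.1+12) = Gamma(141.2, 16.1).
The predictive distribution for one future period is NegBinom with mean α/β = 8.7702.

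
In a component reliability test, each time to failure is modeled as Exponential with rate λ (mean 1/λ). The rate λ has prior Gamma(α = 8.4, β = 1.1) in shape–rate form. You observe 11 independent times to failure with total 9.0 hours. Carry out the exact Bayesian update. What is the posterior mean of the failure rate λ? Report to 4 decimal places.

With a Gamma(shape α, rate β) prior on the exponential rate λ, the posterior after n observations with total T = Σxᵢ is Gamma(α+n, β+T).
Posterior: Gamma(8.4+11, 1.1+9.0) = Gamma(19.4, 10.1).
Posterior mean of λ = α/β = 19.4/10.1 = 1.9208.

1.9208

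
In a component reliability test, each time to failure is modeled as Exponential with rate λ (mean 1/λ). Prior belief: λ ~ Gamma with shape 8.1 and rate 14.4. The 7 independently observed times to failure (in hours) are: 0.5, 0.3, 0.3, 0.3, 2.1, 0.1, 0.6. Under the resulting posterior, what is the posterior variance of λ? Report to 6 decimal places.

0.043647

With a Gamma(shape α, rate β) prior on the exponential rate λ, the posterior after n observations with total T = Σxᵢ is Gamma(α+n, β+T).
Sum of observations T = 4.2 hours; n = 7.
Posterior: Gamma(8.1+7, 14.4+4.2) = Gamma(15.1, 18.6).
Var = α/β² = 0.043647.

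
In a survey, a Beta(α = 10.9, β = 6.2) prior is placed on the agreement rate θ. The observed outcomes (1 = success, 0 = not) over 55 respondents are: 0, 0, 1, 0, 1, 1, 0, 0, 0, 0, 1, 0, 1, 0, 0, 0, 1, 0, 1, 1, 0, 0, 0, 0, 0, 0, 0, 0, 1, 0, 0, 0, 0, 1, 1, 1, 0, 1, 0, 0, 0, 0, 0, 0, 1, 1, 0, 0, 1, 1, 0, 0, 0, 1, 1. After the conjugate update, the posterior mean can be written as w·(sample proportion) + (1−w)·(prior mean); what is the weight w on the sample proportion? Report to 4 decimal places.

0.7628

The Beta prior is conjugate to a Binomial/Bernoulli likelihood; the update adds successes to α and failures to β.
Posterior mean = (α₀+k)/(α₀+β₀+n) = [n/(α₀+β₀+n)]·(k/n) + [(α₀+β₀)/(α₀+β₀+n)]·α₀/(α₀+β₀), so only n and the prior enter the weight.
The weight on the data is w = n/(α₀+β₀+n) = 55/(10.9+6.2+55) = 55/72.1 = 0.7628.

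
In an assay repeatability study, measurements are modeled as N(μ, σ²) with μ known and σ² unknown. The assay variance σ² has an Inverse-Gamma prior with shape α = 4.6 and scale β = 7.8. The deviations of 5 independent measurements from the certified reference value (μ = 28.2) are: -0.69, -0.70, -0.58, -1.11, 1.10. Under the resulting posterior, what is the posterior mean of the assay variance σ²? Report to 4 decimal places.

With known mean μ and an Inverse-Gamma(α, β) prior on σ², the Normal likelihood is conjugate: posterior is Inv-Gamma(α + n/2, β + Σ(xᵢ−μ)²/2).
Σ(xᵢ−μ)² = (-0.69)² + (-0.70)² + (-0.58)² + (-1.11)² + (1.10)² = 3.7446.
Posterior: Inv-Gamma(4.6 + 5/2, 7.8 + 3.7446/2) = Inv-Gamma(7.10, 9.67230).
E[σ²|data] = β/(α−1) = 9.67230/6.10 = 1.5856.

1.5856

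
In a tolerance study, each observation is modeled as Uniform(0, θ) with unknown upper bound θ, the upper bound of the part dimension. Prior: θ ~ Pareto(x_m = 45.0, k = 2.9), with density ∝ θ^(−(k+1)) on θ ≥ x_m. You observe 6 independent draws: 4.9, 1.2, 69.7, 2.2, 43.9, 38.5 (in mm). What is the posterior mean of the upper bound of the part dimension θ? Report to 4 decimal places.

78.5228

A Pareto(scale x_m, shape k) prior on the upper bound θ of Uniform(0, θ) is conjugate: posterior is Pareto(max(x_m, max xᵢ), k + n).
Sample maximum = 69.7; prior scale x_m = 45.0 → posterior scale = max = 69.7.
Posterior shape = 2.9 + 6 = 8.9.
E[θ|data] = k·x_m/(k−1) = 8.9·69.7/7.9 = 78.5228.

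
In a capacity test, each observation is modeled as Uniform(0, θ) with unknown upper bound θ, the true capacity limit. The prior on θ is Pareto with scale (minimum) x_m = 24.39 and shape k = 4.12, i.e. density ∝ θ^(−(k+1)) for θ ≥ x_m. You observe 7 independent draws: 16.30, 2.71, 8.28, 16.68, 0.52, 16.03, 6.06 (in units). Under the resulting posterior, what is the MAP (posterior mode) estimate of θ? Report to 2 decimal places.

24.39

A Pareto(scale x_m, shape k) prior on the upper bound θ of Uniform(0, θ) is conjugate: posterior is Pareto(max(x_m, max xᵢ), k + n).
Sample maximum = 16.68; prior scale x_m = 24.39 → posterior scale = max = 24.39.
Posterior shape = 4.12 + 7 = 11.12.
The Pareto density is decreasing on [x_m, ∞), so the mode is x_m = 24.39.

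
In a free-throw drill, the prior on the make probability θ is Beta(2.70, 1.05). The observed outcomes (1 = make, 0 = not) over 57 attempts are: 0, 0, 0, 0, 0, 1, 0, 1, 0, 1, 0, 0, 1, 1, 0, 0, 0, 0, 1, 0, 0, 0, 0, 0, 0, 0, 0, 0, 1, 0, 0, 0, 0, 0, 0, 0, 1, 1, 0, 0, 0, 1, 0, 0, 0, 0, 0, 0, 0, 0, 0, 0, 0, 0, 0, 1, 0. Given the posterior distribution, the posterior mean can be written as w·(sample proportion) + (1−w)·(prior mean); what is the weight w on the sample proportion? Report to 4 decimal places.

0.9383

The Beta prior is conjugate to a Binomial/Bernoulli likelihood; the update adds successes to α and failures to β.
Posterior mean = (α₀+k)/(α₀+β₀+n) = [n/(α₀+β₀+n)]·(k/n) + [(α₀+β₀)/(α₀+β₀+n)]·α₀/(α₀+β₀), so only n and the prior enter the weight.
The weight on the data is w = n/(α₀+β₀+n) = 57/(2.70+1.05+57) = 57/60.75 = 0.9383.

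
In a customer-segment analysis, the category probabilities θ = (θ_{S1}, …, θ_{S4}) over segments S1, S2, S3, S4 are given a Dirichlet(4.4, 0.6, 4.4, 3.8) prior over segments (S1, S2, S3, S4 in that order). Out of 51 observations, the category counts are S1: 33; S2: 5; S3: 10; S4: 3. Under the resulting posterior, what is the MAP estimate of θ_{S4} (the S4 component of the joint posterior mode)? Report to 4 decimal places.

0.0963

The Dirichlet prior is conjugate to the Multinomial likelihood: each posterior αⱼ = prior αⱼ + observed count nⱼ.
Posterior concentration: (37.4, 5.6, 14.4, 6.8), total = 64.2.
Joint mode component: (α_{S4}−1)/(Σα−K) = 5.8/60.2 = 0.0963.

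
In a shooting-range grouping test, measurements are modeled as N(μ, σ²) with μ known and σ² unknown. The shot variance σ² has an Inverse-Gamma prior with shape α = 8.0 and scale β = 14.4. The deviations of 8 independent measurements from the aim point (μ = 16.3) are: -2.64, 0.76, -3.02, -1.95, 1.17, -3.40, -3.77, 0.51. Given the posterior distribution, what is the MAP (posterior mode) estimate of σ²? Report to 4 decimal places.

2.9489

With known mean μ and an Inverse-Gamma(α, β) prior on σ², the Normal likelihood is conjugate: posterior is Inv-Gamma(α + n/2, β + Σ(xᵢ−μ)²/2).
Σ(xᵢ−μ)² = (-2.64)² + (0.76)² + (-3.02)² + (-1.95)² + (1.17)² + (-3.40)² + (-3.77)² + (0.51)² = 47.8720.
Posterior: Inv-Gamma(8.0 + 8/2, 14.4 + 47.8720/2) = Inv-Gamma(12.00, 38.33600).
Mode = β/(α+1) = 38.33600/13.00 = 2.9489.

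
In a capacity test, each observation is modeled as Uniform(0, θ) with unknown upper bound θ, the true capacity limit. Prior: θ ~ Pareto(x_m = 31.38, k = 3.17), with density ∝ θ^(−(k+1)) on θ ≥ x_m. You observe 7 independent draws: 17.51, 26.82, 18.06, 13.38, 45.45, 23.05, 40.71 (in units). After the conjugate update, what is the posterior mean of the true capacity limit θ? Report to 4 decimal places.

50.4064

A Pareto(scale x_m, shape k) prior on the upper bound θ of Uniform(0, θ) is conjugate: posterior is Pareto(max(x_m, max xᵢ), k + n).
Sample maximum = 45.45; prior scale x_m = 31.38 → posterior scale = max = 45.45.
Posterior shape = 3.17 + 7 = 10.17.
E[θ|data] = k·x_m/(k−1) = 10.17·45.45/9.17 = 50.4064.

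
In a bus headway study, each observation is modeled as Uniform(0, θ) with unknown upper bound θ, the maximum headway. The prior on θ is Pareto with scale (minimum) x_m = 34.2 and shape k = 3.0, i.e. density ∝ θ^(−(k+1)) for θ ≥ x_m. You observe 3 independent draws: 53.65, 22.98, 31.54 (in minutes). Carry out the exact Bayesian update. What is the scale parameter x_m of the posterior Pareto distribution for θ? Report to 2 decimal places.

53.65

A Pareto(scale x_m, shape k) prior on the upper bound θ of Uniform(0, θ) is conjugate: posterior is Pareto(max(x_m, max xᵢ), k + n).
Sample maximum = 53.65; prior scale x_m = 34.2 → posterior scale = max = 53.65.
Posterior shape = 3.0 + 3 = 6.0.
Posterior scale x_m = 53.65.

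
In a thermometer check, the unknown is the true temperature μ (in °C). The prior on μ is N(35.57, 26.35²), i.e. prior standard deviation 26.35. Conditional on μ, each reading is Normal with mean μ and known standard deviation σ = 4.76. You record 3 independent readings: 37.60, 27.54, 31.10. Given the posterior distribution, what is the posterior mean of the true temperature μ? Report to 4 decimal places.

For Normal data with known variance σ², a Normal(μ₀, σ₀²) prior on μ is conjugate. Posterior precision = 1/σ₀² + n/σ²; posterior mean is the precision-weighted average of μ₀ and x̄.
Σxᵢ = 37.60 + 27.54 + 31.10 = 96.24, so n·x̄ = 96.24.
σ₀² = 26.35² = 694.3225, σ² = 4.76² = 22.6576; σ² + n·σ₀² = 22.6576 + 3·694.3225 = 2105.6251.
Posterior mean = (μ₀/σ₀² + n·x̄/σ²)/(1/σ₀² + n/σ²) = (σ²·μ₀ + σ₀²·n·x̄)/(σ² + n·σ₀²) = (22.6576·35.57 + 694.3225·96.24)/2105.6251 = 67627.528232/2105.6251 = 32.1176.

32.1176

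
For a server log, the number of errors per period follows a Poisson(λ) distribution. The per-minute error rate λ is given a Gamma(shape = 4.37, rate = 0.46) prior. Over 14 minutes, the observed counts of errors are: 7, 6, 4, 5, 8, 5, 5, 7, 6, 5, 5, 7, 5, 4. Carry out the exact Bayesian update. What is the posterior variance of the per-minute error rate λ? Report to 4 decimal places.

0.3987

With a Gamma(shape α, rate β) prior, the Poisson likelihood is conjugate: the posterior is Gamma(α + ΣXᵢ, β + n).
Sum of counts S = 79 over n = 14 minutes.
Posterior: Gamma(α+S, β+n) = Gamma(4.37+79, 0.46+14) = Gamma(83.37, 14.46).
Var = α/β² = 83.37/14.46² = 0.3987.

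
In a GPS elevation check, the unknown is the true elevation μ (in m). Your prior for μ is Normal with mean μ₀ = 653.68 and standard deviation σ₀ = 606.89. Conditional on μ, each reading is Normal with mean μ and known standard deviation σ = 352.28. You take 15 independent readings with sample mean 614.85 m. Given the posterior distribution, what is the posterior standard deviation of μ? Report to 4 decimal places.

For Normal data with known variance σ², a Normal(μ₀, σ₀²) prior on μ is conjugate. Posterior precision = 1/σ₀² + n/σ²; posterior mean is the precision-weighted average of μ₀ and x̄.
σ₀² = 606.89² = 368315.4721, σ² = 352.28² = 124101.1984; σ² + n·σ₀² = 124101.1984 + 15·368315.4721 = 5648833.2799.
Posterior precision = 1/σ₀² + n/σ² = 1/368315.4721 + 15/124101.1984 = (σ² + n·σ₀²)/(σ₀²σ²) = 5648833.2799/(368315.4721·124101.1984); posterior variance σₙ² = σ₀²σ²/(σ² + n·σ₀²) = 368315.4721·124101.1984/5648833.2799 = 8091.651711.
Posterior SD = √σₙ² = √(368315.4721·124101.1984/5648833.2799) = 89.9536.

89.9536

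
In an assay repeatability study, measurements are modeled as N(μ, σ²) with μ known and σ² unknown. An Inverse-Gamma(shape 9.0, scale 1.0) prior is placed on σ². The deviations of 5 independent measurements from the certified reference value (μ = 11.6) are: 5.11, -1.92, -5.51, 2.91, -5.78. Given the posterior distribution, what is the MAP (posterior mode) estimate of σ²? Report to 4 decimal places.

With known mean μ and an Inverse-Gamma(α, β) prior on σ², the Normal likelihood is conjugate: posterior is Inv-Gamma(α + n/2, β + Σ(xᵢ−μ)²/2).
Σ(xᵢ−μ)² = (5.11)² + (-1.92)² + (-5.51)² + (2.91)² + (-5.78)² = 102.0351.
Posterior: Inv-Gamma(9.0 + 5/2, 1.0 + 102.0351/2) = Inv-Gamma(11.50, 52.01755).
Mode = β/(α+1) = 52.01755/12.50 = 4.1614.

4.1614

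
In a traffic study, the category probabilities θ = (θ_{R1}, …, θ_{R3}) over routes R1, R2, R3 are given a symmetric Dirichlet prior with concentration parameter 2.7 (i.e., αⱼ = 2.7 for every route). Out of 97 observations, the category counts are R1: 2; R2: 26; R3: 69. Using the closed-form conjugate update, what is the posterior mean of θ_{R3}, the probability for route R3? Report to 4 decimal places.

The Dirichlet prior is conjugate to the Multinomial likelihood: each posterior αⱼ = prior αⱼ + observed count nⱼ.
Posterior concentration: (4.7, 28.7, 71.7), total = 105.1.
E[θ_{R3}|data] = α_{R3}/Σα = 71.7/105.1 = 0.6822.

0.6822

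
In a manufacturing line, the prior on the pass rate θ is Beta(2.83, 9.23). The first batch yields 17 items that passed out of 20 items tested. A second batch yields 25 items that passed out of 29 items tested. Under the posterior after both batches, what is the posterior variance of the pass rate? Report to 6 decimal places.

0.003145

The Beta prior is conjugate to a Binomial/Bernoulli likelihood; the update adds successes to α and failures to β.
After batch 1: Beta(2.83+17, 9.23+3) = Beta(19.83, 12.23).
After batch 2: Beta(19.83+25, 12.23+4) = Beta(44.83, 16.23).
Var = αβ/((α+β)²(α+β+1)) = 44.83·16.23/(61.06²·62.06) = 0.003145.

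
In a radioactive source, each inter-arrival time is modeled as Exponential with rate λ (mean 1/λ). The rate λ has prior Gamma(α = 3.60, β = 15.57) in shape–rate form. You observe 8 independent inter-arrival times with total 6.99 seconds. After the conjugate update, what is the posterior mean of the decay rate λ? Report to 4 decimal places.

0.5142

With a Gamma(shape α, rate β) prior on the exponential rate λ, the posterior after n observations with total T = Σxᵢ is Gamma(α+n, β+T).
Posterior: Gamma(3.60+8, 15.57+6.99) = Gamma(11.60, 22.56).
Posterior mean of λ = α/β = 11.60/22.56 = 0.5142.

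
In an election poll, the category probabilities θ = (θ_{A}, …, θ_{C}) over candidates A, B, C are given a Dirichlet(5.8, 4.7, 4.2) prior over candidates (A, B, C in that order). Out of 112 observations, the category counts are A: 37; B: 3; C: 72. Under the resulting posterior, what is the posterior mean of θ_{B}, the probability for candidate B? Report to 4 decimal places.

0.0608

The Dirichlet prior is conjugate to the Multinomial likelihood: each posterior αⱼ = prior αⱼ + observed count nⱼ.
Posterior concentration: (42.8, 7.7, 76.2), total = 126.7.
E[θ_{B}|data] = α_{B}/Σα = 7.7/126.7 = 0.0608.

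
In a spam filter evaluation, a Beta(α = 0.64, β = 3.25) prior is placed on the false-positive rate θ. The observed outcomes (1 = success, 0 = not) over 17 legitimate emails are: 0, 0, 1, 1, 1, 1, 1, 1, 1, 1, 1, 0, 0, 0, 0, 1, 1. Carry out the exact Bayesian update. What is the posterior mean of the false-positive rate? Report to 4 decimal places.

The Beta prior is conjugate to a Binomial/Bernoulli likelihood; the update adds successes to α and failures to β.
Posterior: Beta(α+k, β+n−k) = Beta(0.64+11, 3.25+6) = Beta(11.64, 9.25).
Posterior mean = α/(α+β) = 11.64/20.89 = 0.5572.

0.5572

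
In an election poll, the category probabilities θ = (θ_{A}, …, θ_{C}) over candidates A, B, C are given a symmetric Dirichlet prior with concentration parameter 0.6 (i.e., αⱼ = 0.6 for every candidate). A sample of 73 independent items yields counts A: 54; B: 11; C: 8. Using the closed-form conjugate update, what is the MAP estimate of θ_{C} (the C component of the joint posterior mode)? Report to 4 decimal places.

The Dirichlet prior is conjugate to the Multinomial likelihood: each posterior αⱼ = prior αⱼ + observed count nⱼ.
Posterior concentration: (54.6, 11.6, 8.6), total = 74.8.
Joint mode component: (α_{C}−1)/(Σα−K) = 7.6/71.8 = 0.1058.

0.1058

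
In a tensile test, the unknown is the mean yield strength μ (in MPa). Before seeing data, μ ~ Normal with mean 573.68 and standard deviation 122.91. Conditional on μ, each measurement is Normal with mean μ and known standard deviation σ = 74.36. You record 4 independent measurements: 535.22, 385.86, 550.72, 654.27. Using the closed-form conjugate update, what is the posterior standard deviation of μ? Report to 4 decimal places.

For Normal data with known variance σ², a Normal(μ₀, σ₀²) prior on μ is conjugate. Posterior precision = 1/σ₀² + n/σ²; posterior mean is the precision-weighted average of μ₀ and x̄.
σ₀² = 122.91² = 15106.8681, σ² = 74.36² = 5529.4096; σ² + n·σ₀² = 5529.4096 + 4·15106.8681 = 65956.882.
Posterior precision = 1/σ₀² + n/σ² = 1/15106.8681 + 4/5529.4096 = (σ² + n·σ₀²)/(σ₀²σ²) = 65956.882/(15106.8681·5529.4096); posterior variance σₙ² = σ₀²σ²/(σ² + n·σ₀²) = 15106.8681·5529.4096/65956.882 = 1266.464681.
Posterior SD = √σₙ² = √(15106.8681·5529.4096/65956.882) = 35.5874.

35.5874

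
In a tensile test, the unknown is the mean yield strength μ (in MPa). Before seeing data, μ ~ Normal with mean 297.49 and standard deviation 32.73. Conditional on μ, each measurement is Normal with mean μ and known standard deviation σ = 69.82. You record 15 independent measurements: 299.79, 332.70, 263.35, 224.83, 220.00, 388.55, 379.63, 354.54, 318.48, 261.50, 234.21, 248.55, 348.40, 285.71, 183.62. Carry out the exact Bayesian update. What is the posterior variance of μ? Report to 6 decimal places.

249.344520

For Normal data with known variance σ², a Normal(μ₀, σ₀²) prior on μ is conjugate. Posterior precision = 1/σ₀² + n/σ²; posterior mean is the precision-weighted average of μ₀ and x̄.
σ₀² = 32.73² = 1071.2529, σ² = 69.82² = 4874.8324; σ² + n·σ₀² = 4874.8324 + 15·1071.2529 = 20943.6259.
Posterior precision = 1/σ₀² + n/σ² = 1/1071.2529 + 15/4874.8324 = (σ² + n·σ₀²)/(σ₀²σ²) = 20943.6259/(1071.2529·4874.8324); posterior variance σₙ² = σ₀²σ²/(σ² + n·σ₀²) = 1071.2529·4874.8324/20943.6259 = 249.344520.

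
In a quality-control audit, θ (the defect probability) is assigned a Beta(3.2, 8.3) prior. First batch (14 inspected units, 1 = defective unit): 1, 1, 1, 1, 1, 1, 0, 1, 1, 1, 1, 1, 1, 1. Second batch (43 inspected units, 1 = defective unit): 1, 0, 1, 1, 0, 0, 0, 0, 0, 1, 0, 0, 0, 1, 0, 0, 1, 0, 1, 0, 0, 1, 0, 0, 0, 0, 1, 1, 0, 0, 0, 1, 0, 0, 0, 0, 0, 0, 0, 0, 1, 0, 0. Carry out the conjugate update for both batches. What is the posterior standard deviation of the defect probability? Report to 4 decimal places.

The Beta prior is conjugate to a Binomial/Bernoulli likelihood; the update adds successes to α and failures to β.
After batch 1: Beta(3.2+13, 8.3+1) = Beta(16.2, 9.3).
After batch 2: Beta(16.2+12, 9.3+31) = Beta(28.2, 40.3).
Var = αβ/((α+β)²(α+β+1)) = 28.2·40.3/(68.5²·69.5) = 0.00348488; SD = √0.00348488 = 0.0590.

0.0590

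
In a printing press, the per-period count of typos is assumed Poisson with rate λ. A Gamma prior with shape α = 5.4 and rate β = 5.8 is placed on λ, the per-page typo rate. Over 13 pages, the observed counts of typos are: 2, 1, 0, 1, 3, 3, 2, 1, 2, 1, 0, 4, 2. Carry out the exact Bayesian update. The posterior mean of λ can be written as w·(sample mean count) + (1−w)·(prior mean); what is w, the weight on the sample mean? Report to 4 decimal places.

0.6915

With a Gamma(shape α, rate β) prior, the Poisson likelihood is conjugate: the posterior is Gamma(α + ΣXᵢ, β + n).
Posterior mean = (α₀+S)/(β₀+n) = [n/(β₀+n)]·(S/n) + [β₀/(β₀+n)]·(α₀/β₀), so only n and β₀ enter the weight.
Weight on data w = n/(β₀+n) = 13/(5.8+13) = 13/18.8 = 0.6915.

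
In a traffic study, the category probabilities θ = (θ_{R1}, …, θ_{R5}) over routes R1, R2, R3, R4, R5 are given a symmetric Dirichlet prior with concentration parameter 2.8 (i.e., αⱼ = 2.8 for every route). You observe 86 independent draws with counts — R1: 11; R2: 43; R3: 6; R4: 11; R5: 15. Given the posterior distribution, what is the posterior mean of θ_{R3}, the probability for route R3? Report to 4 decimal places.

0.0880

The Dirichlet prior is conjugate to the Multinomial likelihood: each posterior αⱼ = prior αⱼ + observed count nⱼ.
Posterior concentration: (13.8, 45.8, 8.8, 13.8, 17.8), total = 100.0.
E[θ_{R3}|data] = α_{R3}/Σα = 8.8/100.0 = 0.0880.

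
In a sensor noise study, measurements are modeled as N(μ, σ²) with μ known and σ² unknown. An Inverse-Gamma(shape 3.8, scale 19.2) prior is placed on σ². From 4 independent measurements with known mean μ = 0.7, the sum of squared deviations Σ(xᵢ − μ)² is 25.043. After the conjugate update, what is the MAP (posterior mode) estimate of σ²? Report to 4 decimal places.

4.6649

With known mean μ and an Inverse-Gamma(α, β) prior on σ², the Normal likelihood is conjugate: posterior is Inv-Gamma(α + n/2, β + Σ(xᵢ−μ)²/2).
Posterior: Inv-Gamma(3.8 + 4/2, 19.2 + 25.043/2) = Inv-Gamma(5.80, 31.7215).
Mode = β/(α+1) = 31.7215/6.80 = 4.6649.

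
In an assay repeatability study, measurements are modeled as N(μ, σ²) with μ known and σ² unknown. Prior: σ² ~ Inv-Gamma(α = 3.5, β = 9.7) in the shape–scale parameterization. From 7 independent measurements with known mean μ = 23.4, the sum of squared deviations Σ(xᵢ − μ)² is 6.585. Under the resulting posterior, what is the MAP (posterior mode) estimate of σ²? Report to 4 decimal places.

With known mean μ and an Inverse-Gamma(α, β) prior on σ², the Normal likelihood is conjugate: posterior is Inv-Gamma(α + n/2, β + Σ(xᵢ−μ)²/2).
Posterior: Inv-Gamma(3.5 + 7/2, 9.7 + 6.585/2) = Inv-Gamma(7.00, 12.9925).
Mode = β/(α+1) = 12.9925/8.00 = 1.6241.

1.6241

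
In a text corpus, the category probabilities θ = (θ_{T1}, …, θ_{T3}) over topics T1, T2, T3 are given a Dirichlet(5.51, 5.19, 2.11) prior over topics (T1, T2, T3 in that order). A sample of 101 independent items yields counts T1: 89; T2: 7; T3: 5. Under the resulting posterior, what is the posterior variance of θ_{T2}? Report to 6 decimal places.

0.000833

The Dirichlet prior is conjugate to the Multinomial likelihood: each posterior αⱼ = prior αⱼ + observed count nⱼ.
Posterior concentration: (94.51, 12.19, 7.11), total = 113.81.
Var[θ_j] = α_j(Σα−α_j)/((Σα)²(Σα+1)) = 12.19·101.62/(113.81²·114.81) = 0.000833.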